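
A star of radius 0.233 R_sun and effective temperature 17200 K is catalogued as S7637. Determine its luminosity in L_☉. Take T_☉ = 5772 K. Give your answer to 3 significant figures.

4.28 L_☉

L/L_☉ = (R/R_☉)² (T/T_☉)⁴ = (0.233)² × (17200/5772)⁴
       = 0.05429 × (2.980)⁴ = 0.05429 × 78.85 = 4.281.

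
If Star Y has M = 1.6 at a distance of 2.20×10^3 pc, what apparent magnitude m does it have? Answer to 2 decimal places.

m = M + 5 log₁₀(d/10 pc) = 1.6 + 5 log₁₀(2.20×10^3/10)
  = 1.6 + 5 × 2.342 = 1.6 + 11.71 = 13.31.

13.31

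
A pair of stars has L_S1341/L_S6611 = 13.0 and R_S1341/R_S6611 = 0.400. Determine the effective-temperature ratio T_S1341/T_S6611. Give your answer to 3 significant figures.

L ∝ R²T⁴ gives T ∝ (L/R²)^(1/4), so
T_S1341/T_S6611 = (13.0 / 0.400²)^(1/4) = (81.25)^(1/4) = 3.002.

3.00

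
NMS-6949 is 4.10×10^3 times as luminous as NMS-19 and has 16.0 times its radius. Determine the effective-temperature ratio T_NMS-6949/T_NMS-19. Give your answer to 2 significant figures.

L ∝ R²T⁴ gives T ∝ (L/R²)^(1/4), so
T_NMS-6949/T_NMS-19 = (4.10×10^3 / 16.0²)^(1/4) = (16.02)^(1/4) = 2.000.

2.0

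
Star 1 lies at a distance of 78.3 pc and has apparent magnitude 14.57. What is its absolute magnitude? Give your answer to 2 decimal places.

10.10

M = m − 5 log₁₀(d/10 pc) = 14.57 − 5 log₁₀(78.3/10)
  = 14.57 − 5 × 0.894 = 14.57 − 4.47 = 10.10.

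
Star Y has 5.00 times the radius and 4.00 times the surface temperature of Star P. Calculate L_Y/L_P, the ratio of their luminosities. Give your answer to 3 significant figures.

6.40×10^3

From the Stefan–Boltzmann law, L ∝ R²T⁴, so
L_Y/L_P = (R_Y/R_P)² (T_Y/T_P)⁴ = (5.00)² × (4.00)⁴ = 25.00 × 256.0 = 6400.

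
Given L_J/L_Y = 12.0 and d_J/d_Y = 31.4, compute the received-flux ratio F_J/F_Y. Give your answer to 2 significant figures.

0.012

F = L/(4πd²), so F_J/F_Y = (L_J/L_Y) / (d_J/d_Y)²
= 12.0 / (31.4)² = 12.0 / 986.0 = 0.01217.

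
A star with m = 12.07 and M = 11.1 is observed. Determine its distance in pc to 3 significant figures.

m − M = 5 log₁₀(d/10 pc)
12.07 − (11.1) = 0.97 = 5 log₁₀(d/10)
d = 10 × 10^(0.97/5) = 10 × 10^0.194 = 15.63 pc.

15.6 pc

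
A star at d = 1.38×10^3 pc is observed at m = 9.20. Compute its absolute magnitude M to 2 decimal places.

M = m − 5 log₁₀(d/10 pc) = 9.20 − 5 log₁₀(1.38×10^3/10)
  = 9.20 − 5 × 2.140 = 9.20 − 10.70 = -1.50.

-1.50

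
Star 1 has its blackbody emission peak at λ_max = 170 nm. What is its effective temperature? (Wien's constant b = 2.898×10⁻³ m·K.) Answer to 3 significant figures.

T = b/λ_max = 2.898×10⁻³ / (170×10⁻⁹) = 1.705×10^4 K.

1.70×10^4 K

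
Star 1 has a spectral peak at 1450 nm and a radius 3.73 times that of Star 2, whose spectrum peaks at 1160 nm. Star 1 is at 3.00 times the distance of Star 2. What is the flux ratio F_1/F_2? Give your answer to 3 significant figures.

0.633

Wien's law: T_1/T_2 = λ_2/λ_1 = 1160/1450 = 0.8000.
L_1/L_2 = (R_1/R_2)²(T_1/T_2)⁴ = (3.73)²(0.8000)⁴ = 5.699.
F_1/F_2 = (L_1/L_2)/(d_1/d_2)² = 5.699/(3.00)² = 0.6332.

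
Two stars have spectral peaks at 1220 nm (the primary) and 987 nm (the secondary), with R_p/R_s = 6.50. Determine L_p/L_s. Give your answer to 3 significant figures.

Wien's law gives T ∝ 1/λ_max, so T_p/T_s = λ_s/λ_p = 987/1220 = 0.8090.
Then L ∝ R²T⁴ gives L_p/L_s = (6.50)² × (0.8090)⁴ = 42.25 × 0.4284 = 18.10.

18.1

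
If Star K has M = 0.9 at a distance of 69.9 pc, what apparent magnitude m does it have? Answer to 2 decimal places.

m = M + 5 log₁₀(d/10 pc) = 0.9 + 5 log₁₀(69.9/10)
  = 0.9 + 5 × 0.844 = 0.9 + 4.22 = 5.12.

5.12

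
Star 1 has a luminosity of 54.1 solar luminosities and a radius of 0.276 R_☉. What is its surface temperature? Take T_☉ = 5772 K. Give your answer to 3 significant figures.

T/T_☉ = (L/L_☉)^(1/4) / (R/R_☉)^(1/2)
T = 5772 × (54.1)^(1/4) / √(0.276) = 5772 × 2.712 / 0.5254 = 2.980×10^4 K.

2.98×10^4 K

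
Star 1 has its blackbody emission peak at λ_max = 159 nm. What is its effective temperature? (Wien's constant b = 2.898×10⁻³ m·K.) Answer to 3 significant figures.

T = b/λ_max = 2.898×10⁻³ / (159×10⁻⁹) = 1.823×10^4 K.

1.82×10^4 K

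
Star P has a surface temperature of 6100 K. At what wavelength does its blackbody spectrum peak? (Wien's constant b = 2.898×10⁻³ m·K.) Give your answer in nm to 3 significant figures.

475 nm

λ_max = b/T = 2.898×10⁻³ / 6100 = 4.75×10^-7 m = 475.1 nm.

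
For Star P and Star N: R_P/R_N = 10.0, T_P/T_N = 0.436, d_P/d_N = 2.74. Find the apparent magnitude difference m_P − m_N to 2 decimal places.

L_P/L_N = (10.0)²(0.436)⁴ = 3.614.
F_P/F_N = (L_P/L_N)/(d_P/d_N)² = 3.614/7.508 = 0.4813.
m_P − m_N = −2.5 log₁₀(0.4813) = 0.79.

0.79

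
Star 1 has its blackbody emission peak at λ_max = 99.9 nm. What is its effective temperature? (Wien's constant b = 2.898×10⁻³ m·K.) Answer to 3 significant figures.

T = b/λ_max = 2.898×10⁻³ / (99.9×10⁻⁹) = 2.901×10^4 K.

2.90×10^4 K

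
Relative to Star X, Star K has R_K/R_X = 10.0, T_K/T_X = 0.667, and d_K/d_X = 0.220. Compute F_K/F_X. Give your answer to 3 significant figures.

L_K/L_X = (R_K/R_X)²(T_K/T_X)⁴ = (10.0)² × (0.667)⁴ = 19.79.
F_K/F_X = (L_K/L_X)/(d_K/d_X)² = 19.79 / (0.220)² = 408.9.

409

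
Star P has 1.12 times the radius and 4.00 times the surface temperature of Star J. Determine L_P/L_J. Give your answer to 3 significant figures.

From the Stefan–Boltzmann law, L ∝ R²T⁴, so
L_P/L_J = (R_P/R_J)² (T_P/T_J)⁴ = (1.12)² × (4.00)⁴ = 1.254 × 256.0 = 321.1.

321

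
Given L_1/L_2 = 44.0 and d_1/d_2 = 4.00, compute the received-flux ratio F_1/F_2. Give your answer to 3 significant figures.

2.75

F = L/(4πd²), so F_1/F_2 = (L_1/L_2) / (d_1/d_2)²
= 44.0 / (4.00)² = 44.0 / 16.00 = 2.750.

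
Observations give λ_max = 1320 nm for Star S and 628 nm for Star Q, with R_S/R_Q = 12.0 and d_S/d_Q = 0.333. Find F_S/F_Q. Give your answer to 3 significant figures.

Wien's law: T_S/T_Q = λ_Q/λ_S = 628/1320 = 0.4758.
L_S/L_Q = (R_S/R_Q)²(T_S/T_Q)⁴ = (12.0)²(0.4758)⁴ = 7.377.
F_S/F_Q = (L_S/L_Q)/(d_S/d_Q)² = 7.377/(0.333)² = 66.53.

66.5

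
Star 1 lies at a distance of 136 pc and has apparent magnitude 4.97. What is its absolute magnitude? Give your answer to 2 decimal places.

M = m − 5 log₁₀(d/10 pc) = 4.97 − 5 log₁₀(136/10)
  = 4.97 − 5 × 1.134 = 4.97 − 5.67 = -0.70.

-0.70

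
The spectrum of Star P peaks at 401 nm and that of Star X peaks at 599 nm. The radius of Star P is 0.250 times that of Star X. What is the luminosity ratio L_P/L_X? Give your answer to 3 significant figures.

0.311

Wien's law gives T ∝ 1/λ_max, so T_P/T_X = λ_X/λ_P = 599/401 = 1.494.
Then L ∝ R²T⁴ gives L_P/L_X = (0.250)² × (1.494)⁴ = 0.06250 × 4.979 = 0.3112.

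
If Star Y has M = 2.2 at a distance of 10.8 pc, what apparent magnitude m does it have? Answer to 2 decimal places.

m = M + 5 log₁₀(d/10 pc) = 2.2 + 5 log₁₀(10.8/10)
  = 2.2 + 5 × 0.033 = 2.2 + 0.17 = 2.37.

2.37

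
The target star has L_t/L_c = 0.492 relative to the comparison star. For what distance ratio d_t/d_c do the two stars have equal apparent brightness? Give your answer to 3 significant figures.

Equal flux requires L_t/d_t² = L_c/d_c², so d_t/d_c = √(L_t/L_c)
= √(0.492) = 0.7014.

0.701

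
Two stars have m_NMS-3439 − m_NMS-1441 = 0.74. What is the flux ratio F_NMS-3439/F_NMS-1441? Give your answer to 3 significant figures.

F_NMS-3439/F_NMS-1441 = 10^(−(m_NMS-3439 − m_NMS-1441)/2.5) = 10^(-0.74/2.5) = 10^-0.296 = 0.5058.

0.506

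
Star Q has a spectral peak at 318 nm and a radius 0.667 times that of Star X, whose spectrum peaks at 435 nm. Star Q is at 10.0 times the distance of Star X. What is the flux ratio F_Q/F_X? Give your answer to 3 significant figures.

0.0156

Wien's law: T_Q/T_X = λ_X/λ_Q = 435/318 = 1.368.
L_Q/L_X = (R_Q/R_X)²(T_Q/T_X)⁴ = (0.667)²(1.368)⁴ = 1.558.
F_Q/F_X = (L_Q/L_X)/(d_Q/d_X)² = 1.558/(10.0)² = 0.01558.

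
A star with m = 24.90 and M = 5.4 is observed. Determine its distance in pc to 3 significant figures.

7.94×10^4 pc

m − M = 5 log₁₀(d/10 pc)
24.90 − (5.4) = 19.50 = 5 log₁₀(d/10)
d = 10 × 10^(19.50/5) = 10 × 10^3.900 = 7.943×10^4 pc.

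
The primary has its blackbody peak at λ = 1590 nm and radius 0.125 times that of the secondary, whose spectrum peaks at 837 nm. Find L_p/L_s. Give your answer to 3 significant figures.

Wien's law gives T ∝ 1/λ_max, so T_p/T_s = λ_s/λ_p = 837/1590 = 0.5264.
Then L ∝ R²T⁴ gives L_p/L_s = (0.125)² × (0.5264)⁴ = 0.01562 × 0.07679 = 0.001200.

0.00120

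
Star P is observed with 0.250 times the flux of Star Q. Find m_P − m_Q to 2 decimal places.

m_P − m_Q = −2.5 log₁₀(F_P/F_Q) = −2.5 log₁₀(0.250) = −2.5 × (-0.602) = 1.505.

1.51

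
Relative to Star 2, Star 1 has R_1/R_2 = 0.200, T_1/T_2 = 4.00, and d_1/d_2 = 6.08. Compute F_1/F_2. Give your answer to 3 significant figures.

L_1/L_2 = (R_1/R_2)²(T_1/T_2)⁴ = (0.200)² × (4.00)⁴ = 10.24.
F_1/F_2 = (L_1/L_2)/(d_1/d_2)² = 10.24 / (6.08)² = 0.2770.

0.277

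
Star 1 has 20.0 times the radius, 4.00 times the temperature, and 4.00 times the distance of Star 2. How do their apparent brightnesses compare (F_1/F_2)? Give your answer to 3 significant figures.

6.40×10^3

L_1/L_2 = (R_1/R_2)²(T_1/T_2)⁴ = (20.0)² × (4.00)⁴ = 1.024×10^5.
F_1/F_2 = (L_1/L_2)/(d_1/d_2)² = 1.024×10^5 / (4.00)² = 6400.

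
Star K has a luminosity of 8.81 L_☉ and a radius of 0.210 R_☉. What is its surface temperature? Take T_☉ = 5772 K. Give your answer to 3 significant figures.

T/T_☉ = (L/L_☉)^(1/4) / (R/R_☉)^(1/2)
T = 5772 × (8.81)^(1/4) / √(0.210) = 5772 × 1.723 / 0.4583 = 2.170×10^4 K.

2.17×10^4 K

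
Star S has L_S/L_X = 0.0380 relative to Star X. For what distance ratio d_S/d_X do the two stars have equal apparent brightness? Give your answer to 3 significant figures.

0.195

Equal flux requires L_S/d_S² = L_X/d_X², so d_S/d_X = √(L_S/L_X)
= √(0.0380) = 0.1949.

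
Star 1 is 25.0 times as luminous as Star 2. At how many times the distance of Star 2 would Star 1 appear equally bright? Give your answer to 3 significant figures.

Equal flux requires L_1/d_1² = L_2/d_2², so d_1/d_2 = √(L_1/L_2)
= √(25.0) = 5.000.

5.00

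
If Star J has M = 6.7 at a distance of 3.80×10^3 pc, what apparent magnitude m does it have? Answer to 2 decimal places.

m = M + 5 log₁₀(d/10 pc) = 6.7 + 5 log₁₀(3.80×10^3/10)
  = 6.7 + 5 × 2.580 = 6.7 + 12.90 = 19.60.

19.60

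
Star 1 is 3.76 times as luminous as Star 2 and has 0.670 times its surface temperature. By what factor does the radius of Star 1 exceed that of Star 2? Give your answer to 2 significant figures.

4.3

L ∝ R²T⁴ gives R ∝ √L / T², so
R_1/R_2 = √(3.76) / (0.670)² = 1.939 / 0.4489 = 4.320.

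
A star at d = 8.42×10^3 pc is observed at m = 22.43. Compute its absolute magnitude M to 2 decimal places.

7.80

M = m − 5 log₁₀(d/10 pc) = 22.43 − 5 log₁₀(8.42×10^3/10)
  = 22.43 − 5 × 2.925 = 22.43 − 14.63 = 7.80.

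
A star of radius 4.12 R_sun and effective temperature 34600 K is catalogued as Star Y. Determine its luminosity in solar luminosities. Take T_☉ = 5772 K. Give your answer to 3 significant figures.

L/L_☉ = (R/R_☉)² (T/T_☉)⁴ = (4.12)² × (34600/5772)⁴
       = 16.97 × (5.994)⁴ = 16.97 × 1291 = 2.192×10^4.

2.19×10^4 solar luminosities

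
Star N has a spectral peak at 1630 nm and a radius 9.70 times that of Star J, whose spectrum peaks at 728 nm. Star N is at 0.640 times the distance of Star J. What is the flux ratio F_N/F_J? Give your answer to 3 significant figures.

9.14

Wien's law: T_N/T_J = λ_J/λ_N = 728/1630 = 0.4466.
L_N/L_J = (R_N/R_J)²(T_N/T_J)⁴ = (9.70)²(0.4466)⁴ = 3.744.
F_N/F_J = (L_N/L_J)/(d_N/d_J)² = 3.744/(0.640)² = 9.140.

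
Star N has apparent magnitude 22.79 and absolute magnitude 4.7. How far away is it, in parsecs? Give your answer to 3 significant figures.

m − M = 5 log₁₀(d/10 pc)
22.79 − (4.7) = 18.09 = 5 log₁₀(d/10)
d = 10 × 10^(18.09/5) = 10 × 10^3.618 = 4.150×10^4 pc.

4.15×10^4 pc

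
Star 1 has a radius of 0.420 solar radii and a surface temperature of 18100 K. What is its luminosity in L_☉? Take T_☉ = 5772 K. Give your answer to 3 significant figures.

L/L_☉ = (R/R_☉)² (T/T_☉)⁴ = (0.420)² × (18100/5772)⁴
       = 0.1764 × (3.136)⁴ = 0.1764 × 96.70 = 17.06.

17.1 L_☉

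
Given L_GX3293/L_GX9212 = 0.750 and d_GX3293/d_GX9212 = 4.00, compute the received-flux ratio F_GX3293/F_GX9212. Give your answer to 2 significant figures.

F = L/(4πd²), so F_GX3293/F_GX9212 = (L_GX3293/L_GX9212) / (d_GX3293/d_GX9212)²
= 0.750 / (4.00)² = 0.750 / 16.00 = 0.04688.

0.047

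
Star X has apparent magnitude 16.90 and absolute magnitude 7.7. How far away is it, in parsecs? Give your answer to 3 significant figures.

692 pc

m − M = 5 log₁₀(d/10 pc)
16.90 − (7.7) = 9.20 = 5 log₁₀(d/10)
d = 10 × 10^(9.20/5) = 10 × 10^1.840 = 691.8 pc.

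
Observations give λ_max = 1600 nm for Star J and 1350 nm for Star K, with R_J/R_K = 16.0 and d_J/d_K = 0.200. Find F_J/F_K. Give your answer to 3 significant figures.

3.24×10^3

Wien's law: T_J/T_K = λ_K/λ_J = 1350/1600 = 0.8438.
L_J/L_K = (R_J/R_K)²(T_J/T_K)⁴ = (16.0)²(0.8438)⁴ = 129.7.
F_J/F_K = (L_J/L_K)/(d_J/d_K)² = 129.7/(0.200)² = 3244.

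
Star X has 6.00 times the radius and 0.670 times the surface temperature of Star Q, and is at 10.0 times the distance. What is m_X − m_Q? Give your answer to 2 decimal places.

2.85

L_X/L_Q = (6.00)²(0.670)⁴ = 7.254.
F_X/F_Q = (L_X/L_Q)/(d_X/d_Q)² = 7.254/100.0 = 0.07254.
m_X − m_Q = −2.5 log₁₀(0.07254) = 2.85.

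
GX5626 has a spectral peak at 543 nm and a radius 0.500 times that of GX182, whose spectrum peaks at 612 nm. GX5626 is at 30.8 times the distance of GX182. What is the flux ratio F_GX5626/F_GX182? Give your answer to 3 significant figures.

4.25×10^-4

Wien's law: T_GX5626/T_GX182 = λ_GX182/λ_GX5626 = 612/543 = 1.127.
L_GX5626/L_GX182 = (R_GX5626/R_GX182)²(T_GX5626/T_GX182)⁴ = (0.500)²(1.127)⁴ = 0.4034.
F_GX5626/F_GX182 = (L_GX5626/L_GX182)/(d_GX5626/d_GX182)² = 0.4034/(30.8)² = 4.253×10^-4.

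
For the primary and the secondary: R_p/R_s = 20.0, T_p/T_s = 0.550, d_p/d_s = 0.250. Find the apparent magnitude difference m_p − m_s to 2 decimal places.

L_p/L_s = (20.0)²(0.550)⁴ = 36.60.
F_p/F_s = (L_p/L_s)/(d_p/d_s)² = 36.60/0.06250 = 585.6.
m_p − m_s = −2.5 log₁₀(585.6) = -6.92.

-6.92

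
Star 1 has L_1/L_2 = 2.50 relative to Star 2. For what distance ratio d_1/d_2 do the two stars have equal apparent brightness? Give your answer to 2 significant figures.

Equal flux requires L_1/d_1² = L_2/d_2², so d_1/d_2 = √(L_1/L_2)
= √(2.50) = 1.581.

1.6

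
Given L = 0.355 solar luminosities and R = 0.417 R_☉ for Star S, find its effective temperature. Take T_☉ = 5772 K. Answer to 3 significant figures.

T/T_☉ = (L/L_☉)^(1/4) / (R/R_☉)^(1/2)
T = 5772 × (0.355)^(1/4) / √(0.417) = 5772 × 0.7719 / 0.6458 = 6899 K.

6.90×10^3 K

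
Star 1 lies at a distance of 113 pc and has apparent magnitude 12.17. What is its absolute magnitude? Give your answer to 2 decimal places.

6.90

M = m − 5 log₁₀(d/10 pc) = 12.17 − 5 log₁₀(113/10)
  = 12.17 − 5 × 1.053 = 12.17 − 5.27 = 6.90.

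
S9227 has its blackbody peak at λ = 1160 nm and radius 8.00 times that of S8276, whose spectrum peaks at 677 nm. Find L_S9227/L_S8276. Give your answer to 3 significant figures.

Wien's law gives T ∝ 1/λ_max, so T_S9227/T_S8276 = λ_S8276/λ_S9227 = 677/1160 = 0.5836.
Then L ∝ R²T⁴ gives L_S9227/L_S8276 = (8.00)² × (0.5836)⁴ = 64.00 × 0.1160 = 7.425.

7.43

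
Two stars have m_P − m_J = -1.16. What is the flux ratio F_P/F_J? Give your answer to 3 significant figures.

F_P/F_J = 10^(−(m_P − m_J)/2.5) = 10^(1.16/2.5) = 10^0.464 = 2.911.

2.91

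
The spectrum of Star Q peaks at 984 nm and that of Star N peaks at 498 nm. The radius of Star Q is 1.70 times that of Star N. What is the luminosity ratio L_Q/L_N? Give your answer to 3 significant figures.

Wien's law gives T ∝ 1/λ_max, so T_Q/T_N = λ_N/λ_Q = 498/984 = 0.5061.
Then L ∝ R²T⁴ gives L_Q/L_N = (1.70)² × (0.5061)⁴ = 2.890 × 0.06561 = 0.1896.

0.190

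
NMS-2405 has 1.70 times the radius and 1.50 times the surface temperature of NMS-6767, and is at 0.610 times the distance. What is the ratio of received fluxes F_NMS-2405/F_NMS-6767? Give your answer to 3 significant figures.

L_NMS-2405/L_NMS-6767 = (R_NMS-2405/R_NMS-6767)²(T_NMS-2405/T_NMS-6767)⁴ = (1.70)² × (1.50)⁴ = 14.63.
F_NMS-2405/F_NMS-6767 = (L_NMS-2405/L_NMS-6767)/(d_NMS-2405/d_NMS-6767)² = 14.63 / (0.610)² = 39.32.

39.3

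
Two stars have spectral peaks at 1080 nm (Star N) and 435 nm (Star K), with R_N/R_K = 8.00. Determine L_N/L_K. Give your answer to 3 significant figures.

Wien's law gives T ∝ 1/λ_max, so T_N/T_K = λ_K/λ_N = 435/1080 = 0.4028.
Then L ∝ R²T⁴ gives L_N/L_K = (8.00)² × (0.4028)⁴ = 64.00 × 0.02632 = 1.684.

1.68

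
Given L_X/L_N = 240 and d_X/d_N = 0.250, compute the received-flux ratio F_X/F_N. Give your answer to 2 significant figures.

F = L/(4πd²), so F_X/F_N = (L_X/L_N) / (d_X/d_N)²
= 240 / (0.250)² = 240 / 0.06250 = 3840.

3.8×10^3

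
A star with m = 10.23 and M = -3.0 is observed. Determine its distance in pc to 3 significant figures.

m − M = 5 log₁₀(d/10 pc)
10.23 − (-3.0) = 13.23 = 5 log₁₀(d/10)
d = 10 × 10^(13.23/5) = 10 × 10^2.646 = 4426 pc.

4.43×10^3 pc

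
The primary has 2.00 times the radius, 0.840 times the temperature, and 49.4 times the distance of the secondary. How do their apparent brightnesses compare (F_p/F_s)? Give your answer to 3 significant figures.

8.16×10^-4

L_p/L_s = (R_p/R_s)²(T_p/T_s)⁴ = (2.00)² × (0.840)⁴ = 1.991.
F_p/F_s = (L_p/L_s)/(d_p/d_s)² = 1.991 / (49.4)² = 8.161×10^-4.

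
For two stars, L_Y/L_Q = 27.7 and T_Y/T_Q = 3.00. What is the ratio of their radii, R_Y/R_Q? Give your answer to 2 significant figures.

0.58

L ∝ R²T⁴ gives R ∝ √L / T², so
R_Y/R_Q = √(27.7) / (3.00)² = 5.263 / 9.000 = 0.5848.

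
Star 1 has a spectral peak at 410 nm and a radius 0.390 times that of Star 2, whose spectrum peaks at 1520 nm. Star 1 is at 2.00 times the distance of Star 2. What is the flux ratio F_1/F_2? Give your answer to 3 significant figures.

7.18

Wien's law: T_1/T_2 = λ_2/λ_1 = 1520/410 = 3.707.
L_1/L_2 = (R_1/R_2)²(T_1/T_2)⁴ = (0.390)²(3.707)⁴ = 28.73.
F_1/F_2 = (L_1/L_2)/(d_1/d_2)² = 28.73/(2.00)² = 7.183.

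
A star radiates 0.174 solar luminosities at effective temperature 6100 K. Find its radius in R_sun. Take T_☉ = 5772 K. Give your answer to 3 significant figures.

0.373 R_sun

R/R_☉ = √(L/L_☉) / (T/T_☉)² = √(0.174) / (1.057)²
       = 0.4171 / 1.117 = 0.3735.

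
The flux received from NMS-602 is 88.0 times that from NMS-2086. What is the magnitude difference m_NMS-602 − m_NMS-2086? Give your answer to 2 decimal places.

-4.86

m_NMS-602 − m_NMS-2086 = −2.5 log₁₀(F_NMS-602/F_NMS-2086) = −2.5 log₁₀(88.0) = −2.5 × (1.944) = -4.861.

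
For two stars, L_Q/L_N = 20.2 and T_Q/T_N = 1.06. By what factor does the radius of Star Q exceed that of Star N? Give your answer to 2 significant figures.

L ∝ R²T⁴ gives R ∝ √L / T², so
R_Q/R_N = √(20.2) / (1.06)² = 4.494 / 1.124 = 4.000.

4.0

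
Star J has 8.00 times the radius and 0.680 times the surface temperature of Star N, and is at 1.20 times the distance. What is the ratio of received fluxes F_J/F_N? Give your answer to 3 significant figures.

9.50

L_J/L_N = (R_J/R_N)²(T_J/T_N)⁴ = (8.00)² × (0.680)⁴ = 13.68.
F_J/F_N = (L_J/L_N)/(d_J/d_N)² = 13.68 / (1.20)² = 9.503.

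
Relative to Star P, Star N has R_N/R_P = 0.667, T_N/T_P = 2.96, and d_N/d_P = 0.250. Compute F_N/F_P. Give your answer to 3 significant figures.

546

L_N/L_P = (R_N/R_P)²(T_N/T_P)⁴ = (0.667)² × (2.96)⁴ = 34.15.
F_N/F_P = (L_N/L_P)/(d_N/d_P)² = 34.15 / (0.250)² = 546.4.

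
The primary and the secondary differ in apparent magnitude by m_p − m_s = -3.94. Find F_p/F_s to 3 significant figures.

37.7

F_p/F_s = 10^(−(m_p − m_s)/2.5) = 10^(3.94/2.5) = 10^1.576 = 37.67.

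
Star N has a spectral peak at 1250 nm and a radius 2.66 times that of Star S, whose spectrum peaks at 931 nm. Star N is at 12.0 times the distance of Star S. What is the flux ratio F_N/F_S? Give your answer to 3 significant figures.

0.0151

Wien's law: T_N/T_S = λ_S/λ_N = 931/1250 = 0.7448.
L_N/L_S = (R_N/R_S)²(T_N/T_S)⁴ = (2.66)²(0.7448)⁴ = 2.177.
F_N/F_S = (L_N/L_S)/(d_N/d_S)² = 2.177/(12.0)² = 0.01512.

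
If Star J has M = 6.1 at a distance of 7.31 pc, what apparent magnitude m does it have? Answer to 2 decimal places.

m = M + 5 log₁₀(d/10 pc) = 6.1 + 5 log₁₀(7.31/10)
  = 6.1 + 5 × -0.136 = 6.1 + -0.68 = 5.42.

5.42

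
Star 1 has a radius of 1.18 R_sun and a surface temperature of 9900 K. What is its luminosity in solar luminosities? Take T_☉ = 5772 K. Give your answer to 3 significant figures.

12.1 solar luminosities

L/L_☉ = (R/R_☉)² (T/T_☉)⁴ = (1.18)² × (9900/5772)⁴
       = 1.392 × (1.715)⁴ = 1.392 × 8.654 = 12.05.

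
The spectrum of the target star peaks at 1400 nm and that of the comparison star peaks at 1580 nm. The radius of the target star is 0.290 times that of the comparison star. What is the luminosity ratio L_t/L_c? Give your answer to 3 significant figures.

0.136

Wien's law gives T ∝ 1/λ_max, so T_t/T_c = λ_c/λ_t = 1580/1400 = 1.129.
Then L ∝ R²T⁴ gives L_t/L_c = (0.290)² × (1.129)⁴ = 0.08410 × 1.622 = 0.1364.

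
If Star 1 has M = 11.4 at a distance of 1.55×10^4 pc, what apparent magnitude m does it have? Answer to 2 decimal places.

27.35

m = M + 5 log₁₀(d/10 pc) = 11.4 + 5 log₁₀(1.55×10^4/10)
  = 11.4 + 5 × 3.190 = 11.4 + 15.95 = 27.35.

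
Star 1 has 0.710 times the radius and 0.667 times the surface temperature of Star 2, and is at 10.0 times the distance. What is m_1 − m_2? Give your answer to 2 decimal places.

L_1/L_2 = (0.710)²(0.667)⁴ = 0.09977.
F_1/F_2 = (L_1/L_2)/(d_1/d_2)² = 0.09977/100.0 = 9.977×10^-4.
m_1 − m_2 = −2.5 log₁₀(9.977×10^-4) = 7.50.

7.50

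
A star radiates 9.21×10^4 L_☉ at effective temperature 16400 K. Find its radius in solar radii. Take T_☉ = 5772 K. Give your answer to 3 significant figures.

37.6 solar radii

R/R_☉ = √(L/L_☉) / (T/T_☉)² = √(9.21×10^4) / (2.841)²
       = 303.5 / 8.073 = 37.59.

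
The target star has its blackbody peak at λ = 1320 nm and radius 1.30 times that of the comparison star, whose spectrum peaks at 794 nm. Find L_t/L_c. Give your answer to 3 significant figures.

Wien's law gives T ∝ 1/λ_max, so T_t/T_c = λ_c/λ_t = 794/1320 = 0.6015.
Then L ∝ R²T⁴ gives L_t/L_c = (1.30)² × (0.6015)⁴ = 1.690 × 0.1309 = 0.2212.

0.221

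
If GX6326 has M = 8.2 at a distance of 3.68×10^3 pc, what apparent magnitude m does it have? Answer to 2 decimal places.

21.03

m = M + 5 log₁₀(d/10 pc) = 8.2 + 5 log₁₀(3.68×10^3/10)
  = 8.2 + 5 × 2.566 = 8.2 + 12.83 = 21.03.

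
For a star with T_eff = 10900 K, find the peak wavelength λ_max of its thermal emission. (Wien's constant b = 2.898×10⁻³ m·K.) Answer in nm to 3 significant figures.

266 nm

λ_max = b/T = 2.898×10⁻³ / 10900 = 2.66×10^-7 m = 265.9 nm.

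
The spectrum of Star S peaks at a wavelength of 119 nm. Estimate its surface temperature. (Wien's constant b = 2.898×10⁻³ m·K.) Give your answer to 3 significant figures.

2.44×10^4 K

T = b/λ_max = 2.898×10⁻³ / (119×10⁻⁹) = 2.435×10^4 K.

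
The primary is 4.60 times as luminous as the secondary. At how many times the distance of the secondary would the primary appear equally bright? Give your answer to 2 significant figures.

2.1

Equal flux requires L_p/d_p² = L_s/d_s², so d_p/d_s = √(L_p/L_s)
= √(4.60) = 2.145.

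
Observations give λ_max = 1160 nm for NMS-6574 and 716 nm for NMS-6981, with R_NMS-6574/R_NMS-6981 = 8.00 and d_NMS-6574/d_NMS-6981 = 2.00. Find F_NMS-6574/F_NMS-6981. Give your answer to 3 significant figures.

2.32

Wien's law: T_NMS-6574/T_NMS-6981 = λ_NMS-6981/λ_NMS-6574 = 716/1160 = 0.6172.
L_NMS-6574/L_NMS-6981 = (R_NMS-6574/R_NMS-6981)²(T_NMS-6574/T_NMS-6981)⁴ = (8.00)²(0.6172)⁴ = 9.290.
F_NMS-6574/F_NMS-6981 = (L_NMS-6574/L_NMS-6981)/(d_NMS-6574/d_NMS-6981)² = 9.290/(2.00)² = 2.322.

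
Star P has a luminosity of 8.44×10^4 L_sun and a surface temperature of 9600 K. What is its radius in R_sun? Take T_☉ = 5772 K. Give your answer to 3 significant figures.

R/R_☉ = √(L/L_☉) / (T/T_☉)² = √(8.44×10^4) / (1.663)²
       = 290.5 / 2.766 = 105.0.

105 R_sun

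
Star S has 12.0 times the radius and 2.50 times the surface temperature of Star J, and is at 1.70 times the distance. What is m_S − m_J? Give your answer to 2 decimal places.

-8.22

L_S/L_J = (12.0)²(2.50)⁴ = 5625.
F_S/F_J = (L_S/L_J)/(d_S/d_J)² = 5625/2.890 = 1946.
m_S − m_J = −2.5 log₁₀(1946) = -8.22.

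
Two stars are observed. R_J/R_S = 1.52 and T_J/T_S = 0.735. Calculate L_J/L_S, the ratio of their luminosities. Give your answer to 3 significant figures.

From the Stefan–Boltzmann law, L ∝ R²T⁴, so
L_J/L_S = (R_J/R_S)² (T_J/T_S)⁴ = (1.52)² × (0.735)⁴ = 2.310 × 0.2918 = 0.6743.

0.674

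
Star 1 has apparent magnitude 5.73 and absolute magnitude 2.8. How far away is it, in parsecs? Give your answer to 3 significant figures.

38.5 pc

m − M = 5 log₁₀(d/10 pc)
5.73 − (2.8) = 2.93 = 5 log₁₀(d/10)
d = 10 × 10^(2.93/5) = 10 × 10^0.586 = 38.55 pc.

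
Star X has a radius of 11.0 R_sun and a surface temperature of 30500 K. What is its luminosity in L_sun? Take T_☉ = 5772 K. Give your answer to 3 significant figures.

L/L_☉ = (R/R_☉)² (T/T_☉)⁴ = (11.0)² × (30500/5772)⁴
       = 121.0 × (5.284)⁴ = 121.0 × 779.6 = 9.434×10^4.

9.43×10^4 L_sun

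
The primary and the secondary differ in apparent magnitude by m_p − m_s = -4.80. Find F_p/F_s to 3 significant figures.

F_p/F_s = 10^(−(m_p − m_s)/2.5) = 10^(4.80/2.5) = 10^1.920 = 83.18.

83.2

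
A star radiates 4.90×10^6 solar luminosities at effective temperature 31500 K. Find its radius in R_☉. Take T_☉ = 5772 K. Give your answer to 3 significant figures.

R/R_☉ = √(L/L_☉) / (T/T_☉)² = √(4.90×10^6) / (5.457)²
       = 2214 / 29.78 = 74.32.

74.3 R_☉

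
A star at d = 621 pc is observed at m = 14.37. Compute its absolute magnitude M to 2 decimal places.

5.40

M = m − 5 log₁₀(d/10 pc) = 14.37 − 5 log₁₀(621/10)
  = 14.37 − 5 × 1.793 = 14.37 − 8.97 = 5.40.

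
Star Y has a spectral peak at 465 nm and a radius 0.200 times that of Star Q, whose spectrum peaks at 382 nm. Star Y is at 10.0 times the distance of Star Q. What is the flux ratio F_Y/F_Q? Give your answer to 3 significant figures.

1.82×10^-4

Wien's law: T_Y/T_Q = λ_Q/λ_Y = 382/465 = 0.8215.
L_Y/L_Q = (R_Y/R_Q)²(T_Y/T_Q)⁴ = (0.200)²(0.8215)⁴ = 0.01822.
F_Y/F_Q = (L_Y/L_Q)/(d_Y/d_Q)² = 0.01822/(10.0)² = 1.822×10^-4.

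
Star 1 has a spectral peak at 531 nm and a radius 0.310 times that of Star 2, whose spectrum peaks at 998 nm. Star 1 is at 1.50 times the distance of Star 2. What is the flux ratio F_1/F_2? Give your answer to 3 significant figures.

0.533

Wien's law: T_1/T_2 = λ_2/λ_1 = 998/531 = 1.879.
L_1/L_2 = (R_1/R_2)²(T_1/T_2)⁴ = (0.310)²(1.879)⁴ = 1.199.
F_1/F_2 = (L_1/L_2)/(d_1/d_2)² = 1.199/(1.50)² = 0.5329.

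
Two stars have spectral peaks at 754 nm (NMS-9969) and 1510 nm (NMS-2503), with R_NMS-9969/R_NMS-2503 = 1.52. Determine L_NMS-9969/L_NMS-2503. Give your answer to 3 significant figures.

Wien's law gives T ∝ 1/λ_max, so T_NMS-9969/T_NMS-2503 = λ_NMS-2503/λ_NMS-9969 = 1510/754 = 2.003.
Then L ∝ R²T⁴ gives L_NMS-9969/L_NMS-2503 = (1.52)² × (2.003)⁴ = 2.310 × 16.09 = 37.16.

37.2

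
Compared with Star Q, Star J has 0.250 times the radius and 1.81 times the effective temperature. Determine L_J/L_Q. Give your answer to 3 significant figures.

From the Stefan–Boltzmann law, L ∝ R²T⁴, so
L_J/L_Q = (R_J/R_Q)² (T_J/T_Q)⁴ = (0.250)² × (1.81)⁴ = 0.06250 × 10.73 = 0.6708.

0.671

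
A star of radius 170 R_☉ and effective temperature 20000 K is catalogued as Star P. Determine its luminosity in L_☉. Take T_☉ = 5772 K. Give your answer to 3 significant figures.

4.17×10^6 L_☉

L/L_☉ = (R/R_☉)² (T/T_☉)⁴ = (170)² × (20000/5772)⁴
       = 2.890×10^4 × (3.465)⁴ = 2.890×10^4 × 144.2 = 4.166×10^6.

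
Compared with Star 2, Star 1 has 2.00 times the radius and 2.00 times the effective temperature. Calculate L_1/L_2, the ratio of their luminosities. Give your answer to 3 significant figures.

From the Stefan–Boltzmann law, L ∝ R²T⁴, so
L_1/L_2 = (R_1/R_2)² (T_1/T_2)⁴ = (2.00)² × (2.00)⁴ = 4.000 × 16.00 = 64.00.

64.0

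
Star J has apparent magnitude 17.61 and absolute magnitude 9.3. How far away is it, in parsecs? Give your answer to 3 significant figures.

m − M = 5 log₁₀(d/10 pc)
17.61 − (9.3) = 8.31 = 5 log₁₀(d/10)
d = 10 × 10^(8.31/5) = 10 × 10^1.662 = 459.2 pc.

459 pc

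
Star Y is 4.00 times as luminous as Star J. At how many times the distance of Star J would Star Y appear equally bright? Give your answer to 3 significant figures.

2.00

Equal flux requires L_Y/d_Y² = L_J/d_J², so d_Y/d_J = √(L_Y/L_J)
= √(4.00) = 2.000.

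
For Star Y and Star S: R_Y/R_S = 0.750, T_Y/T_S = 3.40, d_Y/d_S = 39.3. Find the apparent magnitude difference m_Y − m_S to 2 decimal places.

3.28

L_Y/L_S = (0.750)²(3.40)⁴ = 75.17.
F_Y/F_S = (L_Y/L_S)/(d_Y/d_S)² = 75.17/1544 = 0.04867.
m_Y − m_S = −2.5 log₁₀(0.04867) = 3.28.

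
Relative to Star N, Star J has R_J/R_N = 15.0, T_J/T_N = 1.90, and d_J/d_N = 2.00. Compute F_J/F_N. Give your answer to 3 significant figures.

L_J/L_N = (R_J/R_N)²(T_J/T_N)⁴ = (15.0)² × (1.90)⁴ = 2932.
F_J/F_N = (L_J/L_N)/(d_J/d_N)² = 2932 / (2.00)² = 733.1.

733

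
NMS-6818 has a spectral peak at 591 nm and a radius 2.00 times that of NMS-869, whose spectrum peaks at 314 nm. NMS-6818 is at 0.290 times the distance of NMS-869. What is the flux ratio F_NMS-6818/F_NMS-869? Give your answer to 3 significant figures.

3.79

Wien's law: T_NMS-6818/T_NMS-869 = λ_NMS-869/λ_NMS-6818 = 314/591 = 0.5313.
L_NMS-6818/L_NMS-869 = (R_NMS-6818/R_NMS-869)²(T_NMS-6818/T_NMS-869)⁴ = (2.00)²(0.5313)⁴ = 0.3187.
F_NMS-6818/F_NMS-869 = (L_NMS-6818/L_NMS-869)/(d_NMS-6818/d_NMS-869)² = 0.3187/(0.290)² = 3.790.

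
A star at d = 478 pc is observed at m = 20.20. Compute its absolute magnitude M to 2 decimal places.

11.80

M = m − 5 log₁₀(d/10 pc) = 20.20 − 5 log₁₀(478/10)
  = 20.20 − 5 × 1.679 = 20.20 − 8.40 = 11.80.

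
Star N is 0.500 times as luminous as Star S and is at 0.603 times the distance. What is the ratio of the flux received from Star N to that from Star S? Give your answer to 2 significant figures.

F = L/(4πd²), so F_N/F_S = (L_N/L_S) / (d_N/d_S)²
= 0.500 / (0.603)² = 0.500 / 0.3636 = 1.375.

1.4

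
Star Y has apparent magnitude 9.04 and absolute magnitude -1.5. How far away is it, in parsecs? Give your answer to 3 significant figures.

1.28×10^3 pc

m − M = 5 log₁₀(d/10 pc)
9.04 − (-1.5) = 10.54 = 5 log₁₀(d/10)
d = 10 × 10^(10.54/5) = 10 × 10^2.108 = 1282 pc.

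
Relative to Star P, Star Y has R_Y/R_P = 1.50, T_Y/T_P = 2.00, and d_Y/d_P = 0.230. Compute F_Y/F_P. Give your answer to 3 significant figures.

681

L_Y/L_P = (R_Y/R_P)²(T_Y/T_P)⁴ = (1.50)² × (2.00)⁴ = 36.00.
F_Y/F_P = (L_Y/L_P)/(d_Y/d_P)² = 36.00 / (0.230)² = 680.5.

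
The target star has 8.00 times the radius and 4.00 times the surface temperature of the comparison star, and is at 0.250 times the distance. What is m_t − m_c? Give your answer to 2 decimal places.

L_t/L_c = (8.00)²(4.00)⁴ = 1.638×10^4.
F_t/F_c = (L_t/L_c)/(d_t/d_c)² = 1.638×10^4/0.06250 = 2.621×10^5.
m_t − m_c = −2.5 log₁₀(2.621×10^5) = -13.55.

-13.55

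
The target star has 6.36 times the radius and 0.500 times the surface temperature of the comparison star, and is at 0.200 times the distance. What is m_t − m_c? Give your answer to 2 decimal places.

L_t/L_c = (6.36)²(0.500)⁴ = 2.528.
F_t/F_c = (L_t/L_c)/(d_t/d_c)² = 2.528/0.04000 = 63.20.
m_t − m_c = −2.5 log₁₀(63.20) = -4.50.

-4.50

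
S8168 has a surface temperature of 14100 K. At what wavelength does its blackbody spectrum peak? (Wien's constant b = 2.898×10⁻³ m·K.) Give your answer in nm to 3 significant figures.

λ_max = b/T = 2.898×10⁻³ / 14100 = 2.06×10^-7 m = 205.5 nm.

206 nm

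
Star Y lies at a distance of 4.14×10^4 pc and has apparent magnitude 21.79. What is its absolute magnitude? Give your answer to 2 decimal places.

3.70

M = m − 5 log₁₀(d/10 pc) = 21.79 − 5 log₁₀(4.14×10^4/10)
  = 21.79 − 5 × 3.617 = 21.79 − 18.09 = 3.70.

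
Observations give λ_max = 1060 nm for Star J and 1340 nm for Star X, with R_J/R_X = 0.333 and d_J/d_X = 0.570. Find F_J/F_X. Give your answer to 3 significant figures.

Wien's law: T_J/T_X = λ_X/λ_J = 1340/1060 = 1.264.
L_J/L_X = (R_J/R_X)²(T_J/T_X)⁴ = (0.333)²(1.264)⁴ = 0.2832.
F_J/F_X = (L_J/L_X)/(d_J/d_X)² = 0.2832/(0.570)² = 0.8716.

0.872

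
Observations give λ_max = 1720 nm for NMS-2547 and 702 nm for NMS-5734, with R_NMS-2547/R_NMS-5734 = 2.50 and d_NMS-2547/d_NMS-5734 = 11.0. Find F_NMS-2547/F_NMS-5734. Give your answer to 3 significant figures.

0.00143

Wien's law: T_NMS-2547/T_NMS-5734 = λ_NMS-5734/λ_NMS-2547 = 702/1720 = 0.4081.
L_NMS-2547/L_NMS-5734 = (R_NMS-2547/R_NMS-5734)²(T_NMS-2547/T_NMS-5734)⁴ = (2.50)²(0.4081)⁴ = 0.1734.
F_NMS-2547/F_NMS-5734 = (L_NMS-2547/L_NMS-5734)/(d_NMS-2547/d_NMS-5734)² = 0.1734/(11.0)² = 0.001433.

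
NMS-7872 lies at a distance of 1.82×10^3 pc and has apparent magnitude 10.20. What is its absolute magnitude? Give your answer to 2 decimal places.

-1.10

M = m − 5 log₁₀(d/10 pc) = 10.20 − 5 log₁₀(1.82×10^3/10)
  = 10.20 − 5 × 2.260 = 10.20 − 11.30 = -1.10.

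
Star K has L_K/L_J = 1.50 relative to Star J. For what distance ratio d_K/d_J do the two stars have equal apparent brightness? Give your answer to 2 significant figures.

1.2

Equal flux requires L_K/d_K² = L_J/d_J², so d_K/d_J = √(L_K/L_J)
= √(1.50) = 1.225.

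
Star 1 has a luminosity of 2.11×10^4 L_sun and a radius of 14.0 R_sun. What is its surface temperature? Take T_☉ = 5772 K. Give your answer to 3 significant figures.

T/T_☉ = (L/L_☉)^(1/4) / (R/R_☉)^(1/2)
T = 5772 × (2.11×10^4)^(1/4) / √(14.0) = 5772 × 12.05 / 3.742 = 1.859×10^4 K.

1.86×10^4 K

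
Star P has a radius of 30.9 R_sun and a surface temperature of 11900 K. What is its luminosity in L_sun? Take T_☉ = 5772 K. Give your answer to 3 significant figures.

1.73×10^4 L_sun

L/L_☉ = (R/R_☉)² (T/T_☉)⁴ = (30.9)² × (11900/5772)⁴
       = 954.8 × (2.062)⁴ = 954.8 × 18.07 = 1.725×10^4.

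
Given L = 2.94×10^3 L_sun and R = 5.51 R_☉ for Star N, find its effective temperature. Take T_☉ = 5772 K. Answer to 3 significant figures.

1.81×10^4 K

T/T_☉ = (L/L_☉)^(1/4) / (R/R_☉)^(1/2)
T = 5772 × (2.94×10^3)^(1/4) / √(5.51) = 5772 × 7.364 / 2.347 = 1.811×10^4 K.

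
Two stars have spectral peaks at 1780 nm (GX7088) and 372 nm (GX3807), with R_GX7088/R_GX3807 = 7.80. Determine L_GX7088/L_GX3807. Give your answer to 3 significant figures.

0.116

Wien's law gives T ∝ 1/λ_max, so T_GX7088/T_GX3807 = λ_GX3807/λ_GX7088 = 372/1780 = 0.2090.
Then L ∝ R²T⁴ gives L_GX7088/L_GX3807 = (7.80)² × (0.2090)⁴ = 60.84 × 0.001908 = 0.1161.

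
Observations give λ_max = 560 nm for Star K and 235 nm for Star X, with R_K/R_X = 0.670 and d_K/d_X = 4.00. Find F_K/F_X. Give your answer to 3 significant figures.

8.70×10^-4

Wien's law: T_K/T_X = λ_X/λ_K = 235/560 = 0.4196.
L_K/L_X = (R_K/R_X)²(T_K/T_X)⁴ = (0.670)²(0.4196)⁴ = 0.01392.
F_K/F_X = (L_K/L_X)/(d_K/d_X)² = 0.01392/(4.00)² = 8.701×10^-4.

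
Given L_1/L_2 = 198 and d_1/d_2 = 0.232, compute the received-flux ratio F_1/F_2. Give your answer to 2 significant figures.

F = L/(4πd²), so F_1/F_2 = (L_1/L_2) / (d_1/d_2)²
= 198 / (0.232)² = 198 / 0.05382 = 3679.

3.7×10^3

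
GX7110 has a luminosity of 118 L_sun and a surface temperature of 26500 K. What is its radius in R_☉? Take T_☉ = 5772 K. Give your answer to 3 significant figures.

R/R_☉ = √(L/L_☉) / (T/T_☉)² = √(118) / (4.591)²
       = 10.86 / 21.08 = 0.5153.

0.515 R_☉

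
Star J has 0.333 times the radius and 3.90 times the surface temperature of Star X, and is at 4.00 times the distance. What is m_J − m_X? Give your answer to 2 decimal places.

L_J/L_X = (0.333)²(3.90)⁴ = 25.65.
F_J/F_X = (L_J/L_X)/(d_J/d_X)² = 25.65/16.00 = 1.603.
m_J − m_X = −2.5 log₁₀(1.603) = -0.51.

-0.51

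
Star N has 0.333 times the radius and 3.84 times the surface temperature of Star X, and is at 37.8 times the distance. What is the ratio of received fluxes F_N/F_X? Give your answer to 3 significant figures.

0.0169

L_N/L_X = (R_N/R_X)²(T_N/T_X)⁴ = (0.333)² × (3.84)⁴ = 24.11.
F_N/F_X = (L_N/L_X)/(d_N/d_X)² = 24.11 / (37.8)² = 0.01687.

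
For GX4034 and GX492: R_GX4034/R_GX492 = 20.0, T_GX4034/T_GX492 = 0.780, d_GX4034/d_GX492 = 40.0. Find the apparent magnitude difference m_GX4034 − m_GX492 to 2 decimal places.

L_GX4034/L_GX492 = (20.0)²(0.780)⁴ = 148.1.
F_GX4034/F_GX492 = (L_GX4034/L_GX492)/(d_GX4034/d_GX492)² = 148.1/1600 = 0.09254.
m_GX4034 − m_GX492 = −2.5 log₁₀(0.09254) = 2.58.

2.58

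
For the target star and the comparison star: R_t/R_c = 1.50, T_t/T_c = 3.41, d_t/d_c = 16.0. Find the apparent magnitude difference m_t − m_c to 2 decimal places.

-0.19

L_t/L_c = (1.50)²(3.41)⁴ = 304.2.
F_t/F_c = (L_t/L_c)/(d_t/d_c)² = 304.2/256.0 = 1.188.
m_t − m_c = −2.5 log₁₀(1.188) = -0.19.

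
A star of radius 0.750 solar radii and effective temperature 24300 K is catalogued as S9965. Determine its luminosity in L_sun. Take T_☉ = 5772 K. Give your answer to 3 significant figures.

177 L_sun

L/L_☉ = (R/R_☉)² (T/T_☉)⁴ = (0.750)² × (24300/5772)⁴
       = 0.5625 × (4.210)⁴ = 0.5625 × 314.1 = 176.7.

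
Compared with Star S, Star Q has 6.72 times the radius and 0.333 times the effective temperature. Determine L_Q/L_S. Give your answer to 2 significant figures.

From the Stefan–Boltzmann law, L ∝ R²T⁴, so
L_Q/L_S = (R_Q/R_S)² (T_Q/T_S)⁴ = (6.72)² × (0.333)⁴ = 45.16 × 0.01230 = 0.5553.

0.56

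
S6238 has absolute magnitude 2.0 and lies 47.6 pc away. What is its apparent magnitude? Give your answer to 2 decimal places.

m = M + 5 log₁₀(d/10 pc) = 2.0 + 5 log₁₀(47.6/10)
  = 2.0 + 5 × 0.678 = 2.0 + 3.39 = 5.39.

5.39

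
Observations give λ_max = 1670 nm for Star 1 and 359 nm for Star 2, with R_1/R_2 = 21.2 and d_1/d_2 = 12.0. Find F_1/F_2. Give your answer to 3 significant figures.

Wien's law: T_1/T_2 = λ_2/λ_1 = 359/1670 = 0.2150.
L_1/L_2 = (R_1/R_2)²(T_1/T_2)⁴ = (21.2)²(0.2150)⁴ = 0.9598.
F_1/F_2 = (L_1/L_2)/(d_1/d_2)² = 0.9598/(12.0)² = 0.006665.

0.00667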